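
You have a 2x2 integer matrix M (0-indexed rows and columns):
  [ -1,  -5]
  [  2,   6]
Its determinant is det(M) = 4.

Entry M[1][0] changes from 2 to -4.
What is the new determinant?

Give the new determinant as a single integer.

Answer: -26

Derivation:
det is linear in row 1: changing M[1][0] by delta changes det by delta * cofactor(1,0).
Cofactor C_10 = (-1)^(1+0) * minor(1,0) = 5
Entry delta = -4 - 2 = -6
Det delta = -6 * 5 = -30
New det = 4 + -30 = -26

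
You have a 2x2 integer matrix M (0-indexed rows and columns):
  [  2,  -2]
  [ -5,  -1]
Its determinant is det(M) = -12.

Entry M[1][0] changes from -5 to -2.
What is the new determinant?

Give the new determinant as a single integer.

det is linear in row 1: changing M[1][0] by delta changes det by delta * cofactor(1,0).
Cofactor C_10 = (-1)^(1+0) * minor(1,0) = 2
Entry delta = -2 - -5 = 3
Det delta = 3 * 2 = 6
New det = -12 + 6 = -6

Answer: -6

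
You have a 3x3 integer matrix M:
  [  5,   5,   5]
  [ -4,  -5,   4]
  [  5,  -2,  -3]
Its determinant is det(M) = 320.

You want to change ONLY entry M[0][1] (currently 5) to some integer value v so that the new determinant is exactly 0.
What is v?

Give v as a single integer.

Answer: -35

Derivation:
det is linear in entry M[0][1]: det = old_det + (v - 5) * C_01
Cofactor C_01 = 8
Want det = 0: 320 + (v - 5) * 8 = 0
  (v - 5) = -320 / 8 = -40
  v = 5 + (-40) = -35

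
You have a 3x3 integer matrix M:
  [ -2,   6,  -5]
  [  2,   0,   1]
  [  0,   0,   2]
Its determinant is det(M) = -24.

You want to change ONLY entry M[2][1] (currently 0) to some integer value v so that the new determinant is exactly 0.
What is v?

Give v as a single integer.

Answer: -3

Derivation:
det is linear in entry M[2][1]: det = old_det + (v - 0) * C_21
Cofactor C_21 = -8
Want det = 0: -24 + (v - 0) * -8 = 0
  (v - 0) = 24 / -8 = -3
  v = 0 + (-3) = -3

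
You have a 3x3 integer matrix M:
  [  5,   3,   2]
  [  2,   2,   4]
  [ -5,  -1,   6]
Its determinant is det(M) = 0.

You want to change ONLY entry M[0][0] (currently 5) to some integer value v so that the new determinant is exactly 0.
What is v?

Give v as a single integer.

Answer: 5

Derivation:
det is linear in entry M[0][0]: det = old_det + (v - 5) * C_00
Cofactor C_00 = 16
Want det = 0: 0 + (v - 5) * 16 = 0
  (v - 5) = 0 / 16 = 0
  v = 5 + (0) = 5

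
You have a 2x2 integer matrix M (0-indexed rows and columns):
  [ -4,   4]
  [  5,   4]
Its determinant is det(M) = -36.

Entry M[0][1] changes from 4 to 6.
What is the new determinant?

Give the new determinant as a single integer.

Answer: -46

Derivation:
det is linear in row 0: changing M[0][1] by delta changes det by delta * cofactor(0,1).
Cofactor C_01 = (-1)^(0+1) * minor(0,1) = -5
Entry delta = 6 - 4 = 2
Det delta = 2 * -5 = -10
New det = -36 + -10 = -46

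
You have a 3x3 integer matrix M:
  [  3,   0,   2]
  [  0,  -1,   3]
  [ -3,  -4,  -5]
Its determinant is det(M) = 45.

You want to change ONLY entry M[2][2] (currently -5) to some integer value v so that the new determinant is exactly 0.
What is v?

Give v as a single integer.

det is linear in entry M[2][2]: det = old_det + (v - -5) * C_22
Cofactor C_22 = -3
Want det = 0: 45 + (v - -5) * -3 = 0
  (v - -5) = -45 / -3 = 15
  v = -5 + (15) = 10

Answer: 10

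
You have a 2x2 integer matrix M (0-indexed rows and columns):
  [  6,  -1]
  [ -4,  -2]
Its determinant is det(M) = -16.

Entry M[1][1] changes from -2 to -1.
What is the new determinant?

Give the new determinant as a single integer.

det is linear in row 1: changing M[1][1] by delta changes det by delta * cofactor(1,1).
Cofactor C_11 = (-1)^(1+1) * minor(1,1) = 6
Entry delta = -1 - -2 = 1
Det delta = 1 * 6 = 6
New det = -16 + 6 = -10

Answer: -10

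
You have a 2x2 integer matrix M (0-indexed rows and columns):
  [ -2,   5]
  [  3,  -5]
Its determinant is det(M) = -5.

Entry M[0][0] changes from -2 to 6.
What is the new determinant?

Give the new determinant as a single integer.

Answer: -45

Derivation:
det is linear in row 0: changing M[0][0] by delta changes det by delta * cofactor(0,0).
Cofactor C_00 = (-1)^(0+0) * minor(0,0) = -5
Entry delta = 6 - -2 = 8
Det delta = 8 * -5 = -40
New det = -5 + -40 = -45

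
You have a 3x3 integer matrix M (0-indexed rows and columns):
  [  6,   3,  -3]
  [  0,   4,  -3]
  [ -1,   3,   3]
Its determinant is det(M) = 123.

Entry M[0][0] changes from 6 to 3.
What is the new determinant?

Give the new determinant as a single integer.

Answer: 60

Derivation:
det is linear in row 0: changing M[0][0] by delta changes det by delta * cofactor(0,0).
Cofactor C_00 = (-1)^(0+0) * minor(0,0) = 21
Entry delta = 3 - 6 = -3
Det delta = -3 * 21 = -63
New det = 123 + -63 = 60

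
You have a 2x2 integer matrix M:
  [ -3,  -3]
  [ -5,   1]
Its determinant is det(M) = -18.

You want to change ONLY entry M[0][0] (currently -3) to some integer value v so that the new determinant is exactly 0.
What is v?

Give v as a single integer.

det is linear in entry M[0][0]: det = old_det + (v - -3) * C_00
Cofactor C_00 = 1
Want det = 0: -18 + (v - -3) * 1 = 0
  (v - -3) = 18 / 1 = 18
  v = -3 + (18) = 15

Answer: 15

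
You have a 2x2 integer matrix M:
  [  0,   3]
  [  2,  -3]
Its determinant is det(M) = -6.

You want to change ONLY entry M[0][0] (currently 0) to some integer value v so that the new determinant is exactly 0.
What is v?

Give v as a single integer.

Answer: -2

Derivation:
det is linear in entry M[0][0]: det = old_det + (v - 0) * C_00
Cofactor C_00 = -3
Want det = 0: -6 + (v - 0) * -3 = 0
  (v - 0) = 6 / -3 = -2
  v = 0 + (-2) = -2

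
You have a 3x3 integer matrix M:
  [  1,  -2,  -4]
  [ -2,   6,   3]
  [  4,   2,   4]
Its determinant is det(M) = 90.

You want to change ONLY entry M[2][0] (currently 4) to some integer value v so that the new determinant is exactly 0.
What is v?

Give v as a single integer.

Answer: -1

Derivation:
det is linear in entry M[2][0]: det = old_det + (v - 4) * C_20
Cofactor C_20 = 18
Want det = 0: 90 + (v - 4) * 18 = 0
  (v - 4) = -90 / 18 = -5
  v = 4 + (-5) = -1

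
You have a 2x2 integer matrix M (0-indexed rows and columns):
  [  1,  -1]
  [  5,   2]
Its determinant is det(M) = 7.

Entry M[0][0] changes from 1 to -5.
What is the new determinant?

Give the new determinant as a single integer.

Answer: -5

Derivation:
det is linear in row 0: changing M[0][0] by delta changes det by delta * cofactor(0,0).
Cofactor C_00 = (-1)^(0+0) * minor(0,0) = 2
Entry delta = -5 - 1 = -6
Det delta = -6 * 2 = -12
New det = 7 + -12 = -5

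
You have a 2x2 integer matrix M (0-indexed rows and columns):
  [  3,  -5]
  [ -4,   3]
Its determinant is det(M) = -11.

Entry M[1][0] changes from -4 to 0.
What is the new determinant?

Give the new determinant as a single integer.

Answer: 9

Derivation:
det is linear in row 1: changing M[1][0] by delta changes det by delta * cofactor(1,0).
Cofactor C_10 = (-1)^(1+0) * minor(1,0) = 5
Entry delta = 0 - -4 = 4
Det delta = 4 * 5 = 20
New det = -11 + 20 = 9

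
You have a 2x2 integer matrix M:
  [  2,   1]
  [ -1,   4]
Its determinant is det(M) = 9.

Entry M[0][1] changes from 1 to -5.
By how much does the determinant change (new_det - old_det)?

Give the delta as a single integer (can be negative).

Cofactor C_01 = 1
Entry delta = -5 - 1 = -6
Det delta = entry_delta * cofactor = -6 * 1 = -6

Answer: -6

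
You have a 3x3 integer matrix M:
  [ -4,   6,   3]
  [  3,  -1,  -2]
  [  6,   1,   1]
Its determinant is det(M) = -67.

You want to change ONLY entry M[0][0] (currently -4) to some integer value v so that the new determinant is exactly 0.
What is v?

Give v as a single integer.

Answer: 63

Derivation:
det is linear in entry M[0][0]: det = old_det + (v - -4) * C_00
Cofactor C_00 = 1
Want det = 0: -67 + (v - -4) * 1 = 0
  (v - -4) = 67 / 1 = 67
  v = -4 + (67) = 63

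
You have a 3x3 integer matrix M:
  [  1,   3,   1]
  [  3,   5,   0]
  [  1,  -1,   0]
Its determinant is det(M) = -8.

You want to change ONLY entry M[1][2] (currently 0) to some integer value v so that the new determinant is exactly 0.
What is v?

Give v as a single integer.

Answer: 2

Derivation:
det is linear in entry M[1][2]: det = old_det + (v - 0) * C_12
Cofactor C_12 = 4
Want det = 0: -8 + (v - 0) * 4 = 0
  (v - 0) = 8 / 4 = 2
  v = 0 + (2) = 2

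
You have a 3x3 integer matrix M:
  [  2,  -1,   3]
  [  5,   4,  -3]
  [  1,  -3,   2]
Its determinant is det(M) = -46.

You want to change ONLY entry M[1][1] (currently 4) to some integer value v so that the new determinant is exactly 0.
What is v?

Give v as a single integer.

det is linear in entry M[1][1]: det = old_det + (v - 4) * C_11
Cofactor C_11 = 1
Want det = 0: -46 + (v - 4) * 1 = 0
  (v - 4) = 46 / 1 = 46
  v = 4 + (46) = 50

Answer: 50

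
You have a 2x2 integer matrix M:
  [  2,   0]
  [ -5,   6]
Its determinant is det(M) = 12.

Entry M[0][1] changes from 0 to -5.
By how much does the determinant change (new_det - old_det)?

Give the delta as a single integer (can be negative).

Answer: -25

Derivation:
Cofactor C_01 = 5
Entry delta = -5 - 0 = -5
Det delta = entry_delta * cofactor = -5 * 5 = -25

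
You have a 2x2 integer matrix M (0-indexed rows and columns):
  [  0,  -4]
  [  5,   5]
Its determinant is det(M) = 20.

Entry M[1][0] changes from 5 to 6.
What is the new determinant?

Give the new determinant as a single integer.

det is linear in row 1: changing M[1][0] by delta changes det by delta * cofactor(1,0).
Cofactor C_10 = (-1)^(1+0) * minor(1,0) = 4
Entry delta = 6 - 5 = 1
Det delta = 1 * 4 = 4
New det = 20 + 4 = 24

Answer: 24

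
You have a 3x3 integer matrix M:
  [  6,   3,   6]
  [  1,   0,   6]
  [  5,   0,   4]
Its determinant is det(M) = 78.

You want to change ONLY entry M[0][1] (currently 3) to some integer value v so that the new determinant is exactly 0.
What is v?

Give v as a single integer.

det is linear in entry M[0][1]: det = old_det + (v - 3) * C_01
Cofactor C_01 = 26
Want det = 0: 78 + (v - 3) * 26 = 0
  (v - 3) = -78 / 26 = -3
  v = 3 + (-3) = 0

Answer: 0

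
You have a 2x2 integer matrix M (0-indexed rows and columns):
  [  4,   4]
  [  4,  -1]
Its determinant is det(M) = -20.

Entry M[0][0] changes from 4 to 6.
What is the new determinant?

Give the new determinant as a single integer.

Answer: -22

Derivation:
det is linear in row 0: changing M[0][0] by delta changes det by delta * cofactor(0,0).
Cofactor C_00 = (-1)^(0+0) * minor(0,0) = -1
Entry delta = 6 - 4 = 2
Det delta = 2 * -1 = -2
New det = -20 + -2 = -22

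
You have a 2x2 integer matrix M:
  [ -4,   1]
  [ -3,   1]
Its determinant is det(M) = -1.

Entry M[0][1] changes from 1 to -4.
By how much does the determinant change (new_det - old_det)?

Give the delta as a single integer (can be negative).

Cofactor C_01 = 3
Entry delta = -4 - 1 = -5
Det delta = entry_delta * cofactor = -5 * 3 = -15

Answer: -15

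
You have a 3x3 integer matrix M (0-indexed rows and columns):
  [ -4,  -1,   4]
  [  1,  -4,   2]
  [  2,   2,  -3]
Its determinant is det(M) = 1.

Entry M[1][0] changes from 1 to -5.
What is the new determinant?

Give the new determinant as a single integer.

det is linear in row 1: changing M[1][0] by delta changes det by delta * cofactor(1,0).
Cofactor C_10 = (-1)^(1+0) * minor(1,0) = 5
Entry delta = -5 - 1 = -6
Det delta = -6 * 5 = -30
New det = 1 + -30 = -29

Answer: -29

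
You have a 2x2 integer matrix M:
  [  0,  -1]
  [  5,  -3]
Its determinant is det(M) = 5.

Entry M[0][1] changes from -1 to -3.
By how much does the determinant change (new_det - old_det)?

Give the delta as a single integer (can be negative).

Answer: 10

Derivation:
Cofactor C_01 = -5
Entry delta = -3 - -1 = -2
Det delta = entry_delta * cofactor = -2 * -5 = 10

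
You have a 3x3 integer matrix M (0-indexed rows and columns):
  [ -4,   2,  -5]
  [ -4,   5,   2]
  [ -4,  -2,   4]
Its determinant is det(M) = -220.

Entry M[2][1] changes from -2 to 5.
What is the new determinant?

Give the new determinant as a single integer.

det is linear in row 2: changing M[2][1] by delta changes det by delta * cofactor(2,1).
Cofactor C_21 = (-1)^(2+1) * minor(2,1) = 28
Entry delta = 5 - -2 = 7
Det delta = 7 * 28 = 196
New det = -220 + 196 = -24

Answer: -24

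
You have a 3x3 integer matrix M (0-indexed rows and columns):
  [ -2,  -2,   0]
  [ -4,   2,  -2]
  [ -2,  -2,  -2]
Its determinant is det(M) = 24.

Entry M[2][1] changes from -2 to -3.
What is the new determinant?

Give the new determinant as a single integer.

Answer: 28

Derivation:
det is linear in row 2: changing M[2][1] by delta changes det by delta * cofactor(2,1).
Cofactor C_21 = (-1)^(2+1) * minor(2,1) = -4
Entry delta = -3 - -2 = -1
Det delta = -1 * -4 = 4
New det = 24 + 4 = 28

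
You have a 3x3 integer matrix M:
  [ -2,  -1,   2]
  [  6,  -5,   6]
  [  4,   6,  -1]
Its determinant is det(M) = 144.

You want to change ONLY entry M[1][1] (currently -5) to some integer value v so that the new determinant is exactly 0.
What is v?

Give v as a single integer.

det is linear in entry M[1][1]: det = old_det + (v - -5) * C_11
Cofactor C_11 = -6
Want det = 0: 144 + (v - -5) * -6 = 0
  (v - -5) = -144 / -6 = 24
  v = -5 + (24) = 19

Answer: 19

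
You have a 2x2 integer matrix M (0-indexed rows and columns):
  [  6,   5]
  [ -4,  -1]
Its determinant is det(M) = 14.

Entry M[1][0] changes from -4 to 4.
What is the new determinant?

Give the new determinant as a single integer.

det is linear in row 1: changing M[1][0] by delta changes det by delta * cofactor(1,0).
Cofactor C_10 = (-1)^(1+0) * minor(1,0) = -5
Entry delta = 4 - -4 = 8
Det delta = 8 * -5 = -40
New det = 14 + -40 = -26

Answer: -26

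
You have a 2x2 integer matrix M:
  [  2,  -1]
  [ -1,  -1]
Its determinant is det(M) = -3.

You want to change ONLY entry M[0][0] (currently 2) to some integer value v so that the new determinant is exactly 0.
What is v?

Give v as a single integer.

det is linear in entry M[0][0]: det = old_det + (v - 2) * C_00
Cofactor C_00 = -1
Want det = 0: -3 + (v - 2) * -1 = 0
  (v - 2) = 3 / -1 = -3
  v = 2 + (-3) = -1

Answer: -1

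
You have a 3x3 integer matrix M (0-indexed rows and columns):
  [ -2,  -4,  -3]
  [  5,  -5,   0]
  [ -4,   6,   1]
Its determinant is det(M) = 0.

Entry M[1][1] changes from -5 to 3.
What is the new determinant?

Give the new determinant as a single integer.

Answer: -112

Derivation:
det is linear in row 1: changing M[1][1] by delta changes det by delta * cofactor(1,1).
Cofactor C_11 = (-1)^(1+1) * minor(1,1) = -14
Entry delta = 3 - -5 = 8
Det delta = 8 * -14 = -112
New det = 0 + -112 = -112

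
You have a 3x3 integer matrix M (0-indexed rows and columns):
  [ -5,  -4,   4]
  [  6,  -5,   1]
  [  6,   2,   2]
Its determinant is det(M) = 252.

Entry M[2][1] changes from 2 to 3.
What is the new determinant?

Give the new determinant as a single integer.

Answer: 281

Derivation:
det is linear in row 2: changing M[2][1] by delta changes det by delta * cofactor(2,1).
Cofactor C_21 = (-1)^(2+1) * minor(2,1) = 29
Entry delta = 3 - 2 = 1
Det delta = 1 * 29 = 29
New det = 252 + 29 = 281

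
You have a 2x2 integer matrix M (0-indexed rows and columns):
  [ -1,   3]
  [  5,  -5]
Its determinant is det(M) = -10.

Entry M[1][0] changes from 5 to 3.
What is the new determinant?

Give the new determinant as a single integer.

Answer: -4

Derivation:
det is linear in row 1: changing M[1][0] by delta changes det by delta * cofactor(1,0).
Cofactor C_10 = (-1)^(1+0) * minor(1,0) = -3
Entry delta = 3 - 5 = -2
Det delta = -2 * -3 = 6
New det = -10 + 6 = -4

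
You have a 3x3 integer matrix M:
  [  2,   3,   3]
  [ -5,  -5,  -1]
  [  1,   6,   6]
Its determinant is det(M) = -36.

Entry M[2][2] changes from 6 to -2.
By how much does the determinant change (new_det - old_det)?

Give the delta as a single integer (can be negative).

Answer: -40

Derivation:
Cofactor C_22 = 5
Entry delta = -2 - 6 = -8
Det delta = entry_delta * cofactor = -8 * 5 = -40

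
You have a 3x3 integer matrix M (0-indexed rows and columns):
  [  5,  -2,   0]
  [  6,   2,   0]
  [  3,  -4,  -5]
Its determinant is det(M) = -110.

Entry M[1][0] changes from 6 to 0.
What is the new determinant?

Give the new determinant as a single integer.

Answer: -50

Derivation:
det is linear in row 1: changing M[1][0] by delta changes det by delta * cofactor(1,0).
Cofactor C_10 = (-1)^(1+0) * minor(1,0) = -10
Entry delta = 0 - 6 = -6
Det delta = -6 * -10 = 60
New det = -110 + 60 = -50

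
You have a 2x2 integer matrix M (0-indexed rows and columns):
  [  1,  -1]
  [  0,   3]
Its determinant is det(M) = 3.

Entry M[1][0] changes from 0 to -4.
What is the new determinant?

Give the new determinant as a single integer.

det is linear in row 1: changing M[1][0] by delta changes det by delta * cofactor(1,0).
Cofactor C_10 = (-1)^(1+0) * minor(1,0) = 1
Entry delta = -4 - 0 = -4
Det delta = -4 * 1 = -4
New det = 3 + -4 = -1

Answer: -1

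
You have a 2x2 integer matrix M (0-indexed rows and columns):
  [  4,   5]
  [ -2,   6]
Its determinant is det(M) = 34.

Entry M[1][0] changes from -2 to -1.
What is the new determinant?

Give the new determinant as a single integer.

Answer: 29

Derivation:
det is linear in row 1: changing M[1][0] by delta changes det by delta * cofactor(1,0).
Cofactor C_10 = (-1)^(1+0) * minor(1,0) = -5
Entry delta = -1 - -2 = 1
Det delta = 1 * -5 = -5
New det = 34 + -5 = 29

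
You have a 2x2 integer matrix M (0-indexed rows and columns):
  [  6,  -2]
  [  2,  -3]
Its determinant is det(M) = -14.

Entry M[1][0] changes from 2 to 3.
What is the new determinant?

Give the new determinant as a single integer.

Answer: -12

Derivation:
det is linear in row 1: changing M[1][0] by delta changes det by delta * cofactor(1,0).
Cofactor C_10 = (-1)^(1+0) * minor(1,0) = 2
Entry delta = 3 - 2 = 1
Det delta = 1 * 2 = 2
New det = -14 + 2 = -12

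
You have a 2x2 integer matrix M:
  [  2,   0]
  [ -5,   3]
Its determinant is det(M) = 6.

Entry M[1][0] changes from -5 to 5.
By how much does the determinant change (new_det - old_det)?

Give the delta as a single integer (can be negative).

Cofactor C_10 = 0
Entry delta = 5 - -5 = 10
Det delta = entry_delta * cofactor = 10 * 0 = 0

Answer: 0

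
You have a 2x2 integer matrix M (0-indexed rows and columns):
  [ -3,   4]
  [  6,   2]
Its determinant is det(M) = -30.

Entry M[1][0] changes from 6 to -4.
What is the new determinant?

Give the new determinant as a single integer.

det is linear in row 1: changing M[1][0] by delta changes det by delta * cofactor(1,0).
Cofactor C_10 = (-1)^(1+0) * minor(1,0) = -4
Entry delta = -4 - 6 = -10
Det delta = -10 * -4 = 40
New det = -30 + 40 = 10

Answer: 10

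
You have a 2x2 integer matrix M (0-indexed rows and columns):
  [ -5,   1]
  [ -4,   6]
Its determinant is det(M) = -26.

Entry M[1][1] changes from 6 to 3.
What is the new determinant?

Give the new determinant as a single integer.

Answer: -11

Derivation:
det is linear in row 1: changing M[1][1] by delta changes det by delta * cofactor(1,1).
Cofactor C_11 = (-1)^(1+1) * minor(1,1) = -5
Entry delta = 3 - 6 = -3
Det delta = -3 * -5 = 15
New det = -26 + 15 = -11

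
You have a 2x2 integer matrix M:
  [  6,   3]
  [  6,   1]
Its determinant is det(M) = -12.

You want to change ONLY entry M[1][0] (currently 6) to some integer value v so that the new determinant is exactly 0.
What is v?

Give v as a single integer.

det is linear in entry M[1][0]: det = old_det + (v - 6) * C_10
Cofactor C_10 = -3
Want det = 0: -12 + (v - 6) * -3 = 0
  (v - 6) = 12 / -3 = -4
  v = 6 + (-4) = 2

Answer: 2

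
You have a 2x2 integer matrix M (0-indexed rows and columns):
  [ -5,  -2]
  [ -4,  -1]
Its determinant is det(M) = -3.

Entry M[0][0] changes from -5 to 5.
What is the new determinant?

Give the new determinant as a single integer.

det is linear in row 0: changing M[0][0] by delta changes det by delta * cofactor(0,0).
Cofactor C_00 = (-1)^(0+0) * minor(0,0) = -1
Entry delta = 5 - -5 = 10
Det delta = 10 * -1 = -10
New det = -3 + -10 = -13

Answer: -13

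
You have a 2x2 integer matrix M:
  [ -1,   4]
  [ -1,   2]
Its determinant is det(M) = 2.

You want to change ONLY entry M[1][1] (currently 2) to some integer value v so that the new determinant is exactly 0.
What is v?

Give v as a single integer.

Answer: 4

Derivation:
det is linear in entry M[1][1]: det = old_det + (v - 2) * C_11
Cofactor C_11 = -1
Want det = 0: 2 + (v - 2) * -1 = 0
  (v - 2) = -2 / -1 = 2
  v = 2 + (2) = 4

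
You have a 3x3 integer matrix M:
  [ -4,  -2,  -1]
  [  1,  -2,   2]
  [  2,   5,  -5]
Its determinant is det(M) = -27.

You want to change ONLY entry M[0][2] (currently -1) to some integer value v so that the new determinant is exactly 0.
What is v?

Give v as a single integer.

Answer: 2

Derivation:
det is linear in entry M[0][2]: det = old_det + (v - -1) * C_02
Cofactor C_02 = 9
Want det = 0: -27 + (v - -1) * 9 = 0
  (v - -1) = 27 / 9 = 3
  v = -1 + (3) = 2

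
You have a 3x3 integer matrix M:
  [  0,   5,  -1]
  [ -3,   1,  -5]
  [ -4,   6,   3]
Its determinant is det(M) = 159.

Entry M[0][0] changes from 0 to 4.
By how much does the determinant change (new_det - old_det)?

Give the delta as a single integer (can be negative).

Cofactor C_00 = 33
Entry delta = 4 - 0 = 4
Det delta = entry_delta * cofactor = 4 * 33 = 132

Answer: 132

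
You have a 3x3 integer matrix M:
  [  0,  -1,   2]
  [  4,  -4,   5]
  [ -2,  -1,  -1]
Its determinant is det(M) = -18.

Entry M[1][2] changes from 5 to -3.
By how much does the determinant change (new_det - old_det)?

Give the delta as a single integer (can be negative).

Cofactor C_12 = 2
Entry delta = -3 - 5 = -8
Det delta = entry_delta * cofactor = -8 * 2 = -16

Answer: -16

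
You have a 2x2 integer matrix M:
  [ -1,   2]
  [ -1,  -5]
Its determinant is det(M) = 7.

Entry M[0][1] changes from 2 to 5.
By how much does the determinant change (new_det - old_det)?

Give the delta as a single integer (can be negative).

Answer: 3

Derivation:
Cofactor C_01 = 1
Entry delta = 5 - 2 = 3
Det delta = entry_delta * cofactor = 3 * 1 = 3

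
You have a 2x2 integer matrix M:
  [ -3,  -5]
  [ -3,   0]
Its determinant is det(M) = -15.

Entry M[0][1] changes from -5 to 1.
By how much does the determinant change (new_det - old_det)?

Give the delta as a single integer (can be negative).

Cofactor C_01 = 3
Entry delta = 1 - -5 = 6
Det delta = entry_delta * cofactor = 6 * 3 = 18

Answer: 18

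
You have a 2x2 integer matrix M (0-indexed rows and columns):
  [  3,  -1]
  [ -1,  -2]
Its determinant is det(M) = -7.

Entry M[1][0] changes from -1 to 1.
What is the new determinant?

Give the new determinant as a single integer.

det is linear in row 1: changing M[1][0] by delta changes det by delta * cofactor(1,0).
Cofactor C_10 = (-1)^(1+0) * minor(1,0) = 1
Entry delta = 1 - -1 = 2
Det delta = 2 * 1 = 2
New det = -7 + 2 = -5

Answer: -5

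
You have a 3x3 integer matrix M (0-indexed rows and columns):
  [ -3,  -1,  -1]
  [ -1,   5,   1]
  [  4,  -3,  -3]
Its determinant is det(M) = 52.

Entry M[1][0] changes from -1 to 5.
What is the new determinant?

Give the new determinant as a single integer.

Answer: 52

Derivation:
det is linear in row 1: changing M[1][0] by delta changes det by delta * cofactor(1,0).
Cofactor C_10 = (-1)^(1+0) * minor(1,0) = 0
Entry delta = 5 - -1 = 6
Det delta = 6 * 0 = 0
New det = 52 + 0 = 52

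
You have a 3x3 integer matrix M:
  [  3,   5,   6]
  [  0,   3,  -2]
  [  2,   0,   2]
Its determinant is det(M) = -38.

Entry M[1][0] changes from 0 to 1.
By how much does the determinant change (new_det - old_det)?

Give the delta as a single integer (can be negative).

Cofactor C_10 = -10
Entry delta = 1 - 0 = 1
Det delta = entry_delta * cofactor = 1 * -10 = -10

Answer: -10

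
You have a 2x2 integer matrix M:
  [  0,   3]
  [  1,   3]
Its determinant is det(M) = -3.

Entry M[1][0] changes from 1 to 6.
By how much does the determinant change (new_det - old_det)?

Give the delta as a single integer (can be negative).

Answer: -15

Derivation:
Cofactor C_10 = -3
Entry delta = 6 - 1 = 5
Det delta = entry_delta * cofactor = 5 * -3 = -15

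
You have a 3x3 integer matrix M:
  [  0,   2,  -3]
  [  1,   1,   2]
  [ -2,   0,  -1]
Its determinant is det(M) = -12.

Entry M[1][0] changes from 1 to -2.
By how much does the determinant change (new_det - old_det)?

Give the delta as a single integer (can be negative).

Cofactor C_10 = 2
Entry delta = -2 - 1 = -3
Det delta = entry_delta * cofactor = -3 * 2 = -6

Answer: -6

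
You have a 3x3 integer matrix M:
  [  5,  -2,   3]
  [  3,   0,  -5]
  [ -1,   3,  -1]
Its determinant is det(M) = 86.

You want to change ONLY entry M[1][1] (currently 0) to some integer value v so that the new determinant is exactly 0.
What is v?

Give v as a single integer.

det is linear in entry M[1][1]: det = old_det + (v - 0) * C_11
Cofactor C_11 = -2
Want det = 0: 86 + (v - 0) * -2 = 0
  (v - 0) = -86 / -2 = 43
  v = 0 + (43) = 43

Answer: 43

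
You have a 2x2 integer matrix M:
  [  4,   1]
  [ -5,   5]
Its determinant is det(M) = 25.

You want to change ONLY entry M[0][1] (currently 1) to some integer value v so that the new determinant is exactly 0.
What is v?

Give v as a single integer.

Answer: -4

Derivation:
det is linear in entry M[0][1]: det = old_det + (v - 1) * C_01
Cofactor C_01 = 5
Want det = 0: 25 + (v - 1) * 5 = 0
  (v - 1) = -25 / 5 = -5
  v = 1 + (-5) = -4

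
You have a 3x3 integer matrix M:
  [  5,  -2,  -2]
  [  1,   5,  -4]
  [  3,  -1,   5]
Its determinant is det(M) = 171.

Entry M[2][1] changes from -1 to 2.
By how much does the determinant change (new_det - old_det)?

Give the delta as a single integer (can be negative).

Answer: 54

Derivation:
Cofactor C_21 = 18
Entry delta = 2 - -1 = 3
Det delta = entry_delta * cofactor = 3 * 18 = 54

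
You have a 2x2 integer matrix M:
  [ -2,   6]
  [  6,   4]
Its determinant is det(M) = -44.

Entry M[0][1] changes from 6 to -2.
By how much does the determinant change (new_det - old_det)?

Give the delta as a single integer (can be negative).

Cofactor C_01 = -6
Entry delta = -2 - 6 = -8
Det delta = entry_delta * cofactor = -8 * -6 = 48

Answer: 48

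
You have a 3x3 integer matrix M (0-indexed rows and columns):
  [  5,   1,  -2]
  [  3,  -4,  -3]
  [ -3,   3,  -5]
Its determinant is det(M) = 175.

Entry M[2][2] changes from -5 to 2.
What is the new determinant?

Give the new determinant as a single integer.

Answer: 14

Derivation:
det is linear in row 2: changing M[2][2] by delta changes det by delta * cofactor(2,2).
Cofactor C_22 = (-1)^(2+2) * minor(2,2) = -23
Entry delta = 2 - -5 = 7
Det delta = 7 * -23 = -161
New det = 175 + -161 = 14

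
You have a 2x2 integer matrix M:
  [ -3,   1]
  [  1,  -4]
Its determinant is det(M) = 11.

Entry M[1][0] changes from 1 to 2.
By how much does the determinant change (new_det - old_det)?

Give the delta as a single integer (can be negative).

Cofactor C_10 = -1
Entry delta = 2 - 1 = 1
Det delta = entry_delta * cofactor = 1 * -1 = -1

Answer: -1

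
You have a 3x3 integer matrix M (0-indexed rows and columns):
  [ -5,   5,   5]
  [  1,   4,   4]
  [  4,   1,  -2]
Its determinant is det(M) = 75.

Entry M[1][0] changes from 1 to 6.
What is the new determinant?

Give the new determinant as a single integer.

Answer: 150

Derivation:
det is linear in row 1: changing M[1][0] by delta changes det by delta * cofactor(1,0).
Cofactor C_10 = (-1)^(1+0) * minor(1,0) = 15
Entry delta = 6 - 1 = 5
Det delta = 5 * 15 = 75
New det = 75 + 75 = 150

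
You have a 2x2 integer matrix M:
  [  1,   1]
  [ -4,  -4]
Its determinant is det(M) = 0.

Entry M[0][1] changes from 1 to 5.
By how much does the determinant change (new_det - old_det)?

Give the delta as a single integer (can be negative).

Answer: 16

Derivation:
Cofactor C_01 = 4
Entry delta = 5 - 1 = 4
Det delta = entry_delta * cofactor = 4 * 4 = 16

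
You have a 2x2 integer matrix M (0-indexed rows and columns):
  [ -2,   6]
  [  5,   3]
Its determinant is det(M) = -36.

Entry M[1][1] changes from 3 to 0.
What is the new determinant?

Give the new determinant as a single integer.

det is linear in row 1: changing M[1][1] by delta changes det by delta * cofactor(1,1).
Cofactor C_11 = (-1)^(1+1) * minor(1,1) = -2
Entry delta = 0 - 3 = -3
Det delta = -3 * -2 = 6
New det = -36 + 6 = -30

Answer: -30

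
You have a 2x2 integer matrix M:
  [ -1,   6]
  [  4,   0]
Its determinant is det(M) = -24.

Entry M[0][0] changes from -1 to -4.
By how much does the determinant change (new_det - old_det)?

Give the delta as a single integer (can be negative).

Answer: 0

Derivation:
Cofactor C_00 = 0
Entry delta = -4 - -1 = -3
Det delta = entry_delta * cofactor = -3 * 0 = 0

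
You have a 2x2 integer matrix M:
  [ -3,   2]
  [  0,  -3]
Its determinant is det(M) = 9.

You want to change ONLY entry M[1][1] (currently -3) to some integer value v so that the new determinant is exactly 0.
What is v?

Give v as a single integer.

det is linear in entry M[1][1]: det = old_det + (v - -3) * C_11
Cofactor C_11 = -3
Want det = 0: 9 + (v - -3) * -3 = 0
  (v - -3) = -9 / -3 = 3
  v = -3 + (3) = 0

Answer: 0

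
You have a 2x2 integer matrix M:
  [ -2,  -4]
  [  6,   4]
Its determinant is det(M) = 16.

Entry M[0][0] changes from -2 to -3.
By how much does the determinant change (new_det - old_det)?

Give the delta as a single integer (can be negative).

Answer: -4

Derivation:
Cofactor C_00 = 4
Entry delta = -3 - -2 = -1
Det delta = entry_delta * cofactor = -1 * 4 = -4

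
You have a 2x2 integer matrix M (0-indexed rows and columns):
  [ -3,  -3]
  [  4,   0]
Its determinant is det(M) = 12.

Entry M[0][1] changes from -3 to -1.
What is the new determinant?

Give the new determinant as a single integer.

det is linear in row 0: changing M[0][1] by delta changes det by delta * cofactor(0,1).
Cofactor C_01 = (-1)^(0+1) * minor(0,1) = -4
Entry delta = -1 - -3 = 2
Det delta = 2 * -4 = -8
New det = 12 + -8 = 4

Answer: 4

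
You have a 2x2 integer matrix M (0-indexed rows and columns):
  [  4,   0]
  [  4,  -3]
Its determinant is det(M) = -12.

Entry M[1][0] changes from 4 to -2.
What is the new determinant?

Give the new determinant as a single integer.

det is linear in row 1: changing M[1][0] by delta changes det by delta * cofactor(1,0).
Cofactor C_10 = (-1)^(1+0) * minor(1,0) = 0
Entry delta = -2 - 4 = -6
Det delta = -6 * 0 = 0
New det = -12 + 0 = -12

Answer: -12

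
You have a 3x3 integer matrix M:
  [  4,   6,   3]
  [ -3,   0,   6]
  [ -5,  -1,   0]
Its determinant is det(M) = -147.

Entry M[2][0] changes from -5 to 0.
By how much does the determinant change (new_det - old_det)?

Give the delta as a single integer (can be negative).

Cofactor C_20 = 36
Entry delta = 0 - -5 = 5
Det delta = entry_delta * cofactor = 5 * 36 = 180

Answer: 180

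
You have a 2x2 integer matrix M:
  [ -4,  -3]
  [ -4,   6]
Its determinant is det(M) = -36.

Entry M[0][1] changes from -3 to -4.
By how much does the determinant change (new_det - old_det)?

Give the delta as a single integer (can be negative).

Answer: -4

Derivation:
Cofactor C_01 = 4
Entry delta = -4 - -3 = -1
Det delta = entry_delta * cofactor = -1 * 4 = -4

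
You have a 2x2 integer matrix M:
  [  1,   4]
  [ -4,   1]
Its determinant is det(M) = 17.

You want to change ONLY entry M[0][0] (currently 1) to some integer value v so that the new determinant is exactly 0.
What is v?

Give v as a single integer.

det is linear in entry M[0][0]: det = old_det + (v - 1) * C_00
Cofactor C_00 = 1
Want det = 0: 17 + (v - 1) * 1 = 0
  (v - 1) = -17 / 1 = -17
  v = 1 + (-17) = -16

Answer: -16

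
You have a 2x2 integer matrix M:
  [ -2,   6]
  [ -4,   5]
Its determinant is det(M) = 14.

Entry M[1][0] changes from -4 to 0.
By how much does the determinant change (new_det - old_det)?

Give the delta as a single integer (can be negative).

Answer: -24

Derivation:
Cofactor C_10 = -6
Entry delta = 0 - -4 = 4
Det delta = entry_delta * cofactor = 4 * -6 = -24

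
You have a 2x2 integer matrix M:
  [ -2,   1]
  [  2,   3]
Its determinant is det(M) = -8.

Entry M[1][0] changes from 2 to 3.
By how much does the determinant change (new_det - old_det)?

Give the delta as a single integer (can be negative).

Cofactor C_10 = -1
Entry delta = 3 - 2 = 1
Det delta = entry_delta * cofactor = 1 * -1 = -1

Answer: -1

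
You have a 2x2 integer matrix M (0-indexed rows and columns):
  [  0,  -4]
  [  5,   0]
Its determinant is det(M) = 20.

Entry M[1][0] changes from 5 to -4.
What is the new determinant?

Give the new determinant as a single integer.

det is linear in row 1: changing M[1][0] by delta changes det by delta * cofactor(1,0).
Cofactor C_10 = (-1)^(1+0) * minor(1,0) = 4
Entry delta = -4 - 5 = -9
Det delta = -9 * 4 = -36
New det = 20 + -36 = -16

Answer: -16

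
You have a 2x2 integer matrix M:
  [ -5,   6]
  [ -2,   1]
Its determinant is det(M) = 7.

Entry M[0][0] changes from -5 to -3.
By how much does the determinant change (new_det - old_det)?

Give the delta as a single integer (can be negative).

Cofactor C_00 = 1
Entry delta = -3 - -5 = 2
Det delta = entry_delta * cofactor = 2 * 1 = 2

Answer: 2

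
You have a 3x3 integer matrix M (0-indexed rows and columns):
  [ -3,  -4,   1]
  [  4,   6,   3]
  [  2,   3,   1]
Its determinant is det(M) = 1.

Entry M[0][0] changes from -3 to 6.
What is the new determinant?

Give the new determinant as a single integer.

det is linear in row 0: changing M[0][0] by delta changes det by delta * cofactor(0,0).
Cofactor C_00 = (-1)^(0+0) * minor(0,0) = -3
Entry delta = 6 - -3 = 9
Det delta = 9 * -3 = -27
New det = 1 + -27 = -26

Answer: -26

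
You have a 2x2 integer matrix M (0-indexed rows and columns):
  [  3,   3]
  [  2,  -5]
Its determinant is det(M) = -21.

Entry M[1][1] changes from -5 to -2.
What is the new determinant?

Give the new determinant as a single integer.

det is linear in row 1: changing M[1][1] by delta changes det by delta * cofactor(1,1).
Cofactor C_11 = (-1)^(1+1) * minor(1,1) = 3
Entry delta = -2 - -5 = 3
Det delta = 3 * 3 = 9
New det = -21 + 9 = -12

Answer: -12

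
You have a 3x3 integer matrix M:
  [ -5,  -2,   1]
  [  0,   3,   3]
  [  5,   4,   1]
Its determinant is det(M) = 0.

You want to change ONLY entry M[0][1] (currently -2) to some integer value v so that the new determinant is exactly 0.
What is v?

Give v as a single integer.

det is linear in entry M[0][1]: det = old_det + (v - -2) * C_01
Cofactor C_01 = 15
Want det = 0: 0 + (v - -2) * 15 = 0
  (v - -2) = 0 / 15 = 0
  v = -2 + (0) = -2

Answer: -2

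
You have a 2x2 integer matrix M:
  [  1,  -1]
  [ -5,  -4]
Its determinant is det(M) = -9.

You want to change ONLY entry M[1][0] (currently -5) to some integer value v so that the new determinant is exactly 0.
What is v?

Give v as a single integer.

Answer: 4

Derivation:
det is linear in entry M[1][0]: det = old_det + (v - -5) * C_10
Cofactor C_10 = 1
Want det = 0: -9 + (v - -5) * 1 = 0
  (v - -5) = 9 / 1 = 9
  v = -5 + (9) = 4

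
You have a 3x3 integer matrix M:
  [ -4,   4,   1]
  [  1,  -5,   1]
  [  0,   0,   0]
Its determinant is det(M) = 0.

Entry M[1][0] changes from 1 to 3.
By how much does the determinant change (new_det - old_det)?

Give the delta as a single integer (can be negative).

Answer: 0

Derivation:
Cofactor C_10 = 0
Entry delta = 3 - 1 = 2
Det delta = entry_delta * cofactor = 2 * 0 = 0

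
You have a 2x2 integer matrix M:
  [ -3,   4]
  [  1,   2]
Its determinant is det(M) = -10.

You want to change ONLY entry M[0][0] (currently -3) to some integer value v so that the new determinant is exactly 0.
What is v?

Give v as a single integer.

det is linear in entry M[0][0]: det = old_det + (v - -3) * C_00
Cofactor C_00 = 2
Want det = 0: -10 + (v - -3) * 2 = 0
  (v - -3) = 10 / 2 = 5
  v = -3 + (5) = 2

Answer: 2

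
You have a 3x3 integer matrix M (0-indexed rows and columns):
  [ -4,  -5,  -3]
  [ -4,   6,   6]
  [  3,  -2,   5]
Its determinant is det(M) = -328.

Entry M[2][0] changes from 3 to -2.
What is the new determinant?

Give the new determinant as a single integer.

det is linear in row 2: changing M[2][0] by delta changes det by delta * cofactor(2,0).
Cofactor C_20 = (-1)^(2+0) * minor(2,0) = -12
Entry delta = -2 - 3 = -5
Det delta = -5 * -12 = 60
New det = -328 + 60 = -268

Answer: -268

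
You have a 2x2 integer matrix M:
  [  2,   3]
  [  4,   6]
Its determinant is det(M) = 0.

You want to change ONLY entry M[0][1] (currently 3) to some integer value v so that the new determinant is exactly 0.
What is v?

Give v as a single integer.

det is linear in entry M[0][1]: det = old_det + (v - 3) * C_01
Cofactor C_01 = -4
Want det = 0: 0 + (v - 3) * -4 = 0
  (v - 3) = 0 / -4 = 0
  v = 3 + (0) = 3

Answer: 3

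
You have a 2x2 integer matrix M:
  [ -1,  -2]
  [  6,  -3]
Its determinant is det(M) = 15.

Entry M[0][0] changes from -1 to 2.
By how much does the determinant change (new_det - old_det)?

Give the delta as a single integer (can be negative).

Cofactor C_00 = -3
Entry delta = 2 - -1 = 3
Det delta = entry_delta * cofactor = 3 * -3 = -9

Answer: -9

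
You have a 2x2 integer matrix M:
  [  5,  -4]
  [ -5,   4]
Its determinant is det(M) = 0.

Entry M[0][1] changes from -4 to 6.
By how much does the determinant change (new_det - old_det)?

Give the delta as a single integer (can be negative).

Answer: 50

Derivation:
Cofactor C_01 = 5
Entry delta = 6 - -4 = 10
Det delta = entry_delta * cofactor = 10 * 5 = 50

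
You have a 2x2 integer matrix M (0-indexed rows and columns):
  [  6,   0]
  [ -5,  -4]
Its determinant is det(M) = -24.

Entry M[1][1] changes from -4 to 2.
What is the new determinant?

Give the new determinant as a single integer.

Answer: 12

Derivation:
det is linear in row 1: changing M[1][1] by delta changes det by delta * cofactor(1,1).
Cofactor C_11 = (-1)^(1+1) * minor(1,1) = 6
Entry delta = 2 - -4 = 6
Det delta = 6 * 6 = 36
New det = -24 + 36 = 12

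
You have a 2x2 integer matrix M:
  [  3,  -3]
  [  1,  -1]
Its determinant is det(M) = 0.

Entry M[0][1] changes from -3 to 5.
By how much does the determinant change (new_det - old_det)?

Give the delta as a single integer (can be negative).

Answer: -8

Derivation:
Cofactor C_01 = -1
Entry delta = 5 - -3 = 8
Det delta = entry_delta * cofactor = 8 * -1 = -8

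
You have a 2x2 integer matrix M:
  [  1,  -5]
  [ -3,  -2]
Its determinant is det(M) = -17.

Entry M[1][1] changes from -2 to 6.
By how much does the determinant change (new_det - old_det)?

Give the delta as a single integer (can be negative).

Cofactor C_11 = 1
Entry delta = 6 - -2 = 8
Det delta = entry_delta * cofactor = 8 * 1 = 8

Answer: 8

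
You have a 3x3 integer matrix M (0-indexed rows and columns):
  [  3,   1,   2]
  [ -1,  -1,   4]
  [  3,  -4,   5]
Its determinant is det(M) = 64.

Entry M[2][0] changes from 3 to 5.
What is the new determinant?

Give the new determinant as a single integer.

det is linear in row 2: changing M[2][0] by delta changes det by delta * cofactor(2,0).
Cofactor C_20 = (-1)^(2+0) * minor(2,0) = 6
Entry delta = 5 - 3 = 2
Det delta = 2 * 6 = 12
New det = 64 + 12 = 76

Answer: 76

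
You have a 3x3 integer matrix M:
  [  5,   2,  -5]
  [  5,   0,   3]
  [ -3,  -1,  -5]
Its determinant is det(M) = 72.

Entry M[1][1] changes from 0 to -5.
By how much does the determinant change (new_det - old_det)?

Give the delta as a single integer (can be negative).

Cofactor C_11 = -40
Entry delta = -5 - 0 = -5
Det delta = entry_delta * cofactor = -5 * -40 = 200

Answer: 200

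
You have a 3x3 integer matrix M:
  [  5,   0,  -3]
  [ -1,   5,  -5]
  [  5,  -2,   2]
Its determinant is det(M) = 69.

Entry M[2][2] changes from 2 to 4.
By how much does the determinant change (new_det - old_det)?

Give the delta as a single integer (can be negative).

Answer: 50

Derivation:
Cofactor C_22 = 25
Entry delta = 4 - 2 = 2
Det delta = entry_delta * cofactor = 2 * 25 = 50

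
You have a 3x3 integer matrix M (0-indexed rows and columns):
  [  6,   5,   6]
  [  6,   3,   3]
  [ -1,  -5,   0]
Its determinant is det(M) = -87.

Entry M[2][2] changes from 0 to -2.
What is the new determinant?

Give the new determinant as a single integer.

Answer: -63

Derivation:
det is linear in row 2: changing M[2][2] by delta changes det by delta * cofactor(2,2).
Cofactor C_22 = (-1)^(2+2) * minor(2,2) = -12
Entry delta = -2 - 0 = -2
Det delta = -2 * -12 = 24
New det = -87 + 24 = -63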